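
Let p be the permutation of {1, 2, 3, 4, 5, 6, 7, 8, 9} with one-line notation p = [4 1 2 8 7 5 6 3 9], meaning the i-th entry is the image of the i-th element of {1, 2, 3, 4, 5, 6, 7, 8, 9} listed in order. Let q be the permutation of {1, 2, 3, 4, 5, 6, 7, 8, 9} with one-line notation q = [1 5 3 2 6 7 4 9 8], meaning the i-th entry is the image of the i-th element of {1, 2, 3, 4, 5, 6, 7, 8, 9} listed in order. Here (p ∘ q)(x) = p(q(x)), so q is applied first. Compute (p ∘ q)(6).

(p ∘ q)(6) = p(q(6)). q(6) = 7, then p(7) = 6. So (p ∘ q)(6) = 6.

6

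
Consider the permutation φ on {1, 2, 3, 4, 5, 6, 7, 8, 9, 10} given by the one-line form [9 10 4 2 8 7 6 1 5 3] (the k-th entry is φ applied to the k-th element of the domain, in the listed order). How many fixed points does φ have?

0

No element satisfies φ(x) = x, so there are 0 fixed points.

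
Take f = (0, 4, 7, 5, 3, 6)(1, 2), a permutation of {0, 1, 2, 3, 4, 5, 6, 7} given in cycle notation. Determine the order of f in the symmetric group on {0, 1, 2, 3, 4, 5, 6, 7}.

The cycle type of f is (6, 2).
The order of f is the least common multiple of its cycle lengths: lcm(6, 2) = 6.

6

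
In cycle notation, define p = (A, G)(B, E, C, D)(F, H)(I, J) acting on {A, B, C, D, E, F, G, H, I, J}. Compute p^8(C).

C

C lies in the 4-cycle (B, E, C, D).
On a 4-cycle, p^4 is the identity, so p^8 = p^0 there (8 ≡ 0 mod 4).
So p^8(C) = C.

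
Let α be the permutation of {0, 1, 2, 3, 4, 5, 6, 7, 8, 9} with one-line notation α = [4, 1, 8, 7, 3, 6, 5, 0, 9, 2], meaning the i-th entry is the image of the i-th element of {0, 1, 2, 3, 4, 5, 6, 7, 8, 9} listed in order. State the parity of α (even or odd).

even

In disjoint-cycle form the cycle lengths are 4, 3, 2, 1.
A cycle is odd iff its length is even; α has 2 even-length cycles, so sgn(α) = (−1)^2 and α is even.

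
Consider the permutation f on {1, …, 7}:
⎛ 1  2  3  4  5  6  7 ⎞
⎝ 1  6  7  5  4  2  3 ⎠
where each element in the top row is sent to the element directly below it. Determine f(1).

1

The entry below 1 in the array is 1, so f(1) = 1.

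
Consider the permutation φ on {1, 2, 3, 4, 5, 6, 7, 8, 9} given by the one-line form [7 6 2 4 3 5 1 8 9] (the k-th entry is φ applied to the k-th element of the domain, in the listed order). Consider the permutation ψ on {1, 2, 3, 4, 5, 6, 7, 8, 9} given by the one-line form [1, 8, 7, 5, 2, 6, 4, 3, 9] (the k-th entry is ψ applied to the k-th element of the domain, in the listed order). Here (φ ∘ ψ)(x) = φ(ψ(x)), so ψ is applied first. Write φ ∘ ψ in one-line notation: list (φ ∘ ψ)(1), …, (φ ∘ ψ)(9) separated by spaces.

7 8 1 3 6 5 4 2 9

For each element, apply ψ then φ: 1 → 1 → 7; 2 → 8 → 8; 3 → 7 → 1; 4 → 5 → 3; 5 → 2 → 6; 6 → 6 → 5; 7 → 4 → 4; 8 → 3 → 2; 9 → 9 → 9.
Collecting the images, φ ∘ ψ = [7 8 1 3 6 5 4 2 9].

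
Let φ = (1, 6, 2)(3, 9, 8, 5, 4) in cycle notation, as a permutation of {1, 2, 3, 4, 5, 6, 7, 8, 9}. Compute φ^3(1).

1

1 lies in the 3-cycle (1, 6, 2).
On a 3-cycle, φ^3 is the identity, so φ^3 = φ^0 there (3 ≡ 0 mod 3).
So φ^3(1) = 1.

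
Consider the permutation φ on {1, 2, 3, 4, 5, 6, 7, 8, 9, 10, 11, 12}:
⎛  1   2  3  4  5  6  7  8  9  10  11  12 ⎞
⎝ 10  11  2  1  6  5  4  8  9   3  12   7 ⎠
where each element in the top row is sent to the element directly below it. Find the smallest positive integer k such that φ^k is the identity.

The disjoint-cycle form of φ has cycle lengths 8, 2, 1, 1.
The order is lcm(8, 2) = 8.

8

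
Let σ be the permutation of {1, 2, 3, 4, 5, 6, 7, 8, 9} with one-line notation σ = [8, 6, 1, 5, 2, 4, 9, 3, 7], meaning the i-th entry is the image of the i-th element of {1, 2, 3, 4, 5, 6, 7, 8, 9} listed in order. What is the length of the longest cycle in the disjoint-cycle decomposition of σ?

4

Decomposing into disjoint cycles gives (1, 8, 3)(2, 6, 4, 5)(7, 9); the longest has length 4.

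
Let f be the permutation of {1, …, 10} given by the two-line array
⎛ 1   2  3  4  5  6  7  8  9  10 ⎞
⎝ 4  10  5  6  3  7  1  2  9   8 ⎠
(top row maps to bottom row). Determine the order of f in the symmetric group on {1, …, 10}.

Writing f as disjoint cycles, the cycle lengths are 4, 3, 2, 1.
Since disjoint cycles commute, ord(f) = lcm(4, 3, 2) = 12.

12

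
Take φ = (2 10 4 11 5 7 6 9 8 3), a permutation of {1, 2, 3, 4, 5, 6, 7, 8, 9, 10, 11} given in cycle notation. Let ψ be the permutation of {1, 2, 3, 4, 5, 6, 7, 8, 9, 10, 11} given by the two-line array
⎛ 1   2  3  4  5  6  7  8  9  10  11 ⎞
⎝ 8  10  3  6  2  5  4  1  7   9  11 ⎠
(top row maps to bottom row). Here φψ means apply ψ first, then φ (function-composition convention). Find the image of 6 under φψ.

7

ψ(6) = 5, then φ(5) = 7; composing gives (φψ)(6) = 7.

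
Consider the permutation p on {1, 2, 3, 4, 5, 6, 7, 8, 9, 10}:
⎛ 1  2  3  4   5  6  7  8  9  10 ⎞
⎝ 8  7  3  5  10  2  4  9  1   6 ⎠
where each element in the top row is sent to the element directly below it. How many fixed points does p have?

The fixed points (elements with p(x) = x) are {3}, so there is 1.

1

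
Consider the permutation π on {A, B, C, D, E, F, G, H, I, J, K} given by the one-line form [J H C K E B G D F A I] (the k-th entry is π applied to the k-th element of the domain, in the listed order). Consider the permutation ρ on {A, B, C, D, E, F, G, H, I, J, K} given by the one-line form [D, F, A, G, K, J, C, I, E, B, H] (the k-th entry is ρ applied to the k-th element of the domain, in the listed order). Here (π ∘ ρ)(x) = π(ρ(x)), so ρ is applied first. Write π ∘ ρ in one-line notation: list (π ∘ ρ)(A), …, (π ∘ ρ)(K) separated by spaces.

(π ∘ ρ)(x) = π(ρ(x)). Computing each image: π(ρ(A)) = π(D) = K, π(ρ(B)) = π(F) = B, π(ρ(C)) = π(A) = J, π(ρ(D)) = π(G) = G, π(ρ(E)) = π(K) = I, π(ρ(F)) = π(J) = A, π(ρ(G)) = π(C) = C, π(ρ(H)) = π(I) = F, π(ρ(I)) = π(E) = E, π(ρ(J)) = π(B) = H, π(ρ(K)) = π(H) = D.
Hence π ∘ ρ = [K B J G I A C F E H D].

K B J G I A C F E H D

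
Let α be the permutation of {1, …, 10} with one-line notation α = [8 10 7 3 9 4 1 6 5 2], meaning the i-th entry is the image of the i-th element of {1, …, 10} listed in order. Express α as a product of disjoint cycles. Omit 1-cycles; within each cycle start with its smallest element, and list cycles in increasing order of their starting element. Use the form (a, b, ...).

Start at 1 and follow images: 1 → 8 → 6 → 4 → 3 → 7 → 1, giving the cycle (1, 8, 6, 4, 3, 7).
Repeating from the next unused element and collecting all non-trivial cycles gives (1, 8, 6, 4, 3, 7)(2, 10)(5, 9).

(1, 8, 6, 4, 3, 7)(2, 10)(5, 9)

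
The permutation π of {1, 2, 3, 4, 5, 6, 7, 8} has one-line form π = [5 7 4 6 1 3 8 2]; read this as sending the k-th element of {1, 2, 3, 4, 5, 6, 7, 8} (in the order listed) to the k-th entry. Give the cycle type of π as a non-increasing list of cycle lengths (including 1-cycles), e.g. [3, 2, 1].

The disjoint cycles are (1, 5)(2, 7, 8)(3, 4, 6), with lengths 3, 3, 2 in non-increasing order.

[3, 3, 2]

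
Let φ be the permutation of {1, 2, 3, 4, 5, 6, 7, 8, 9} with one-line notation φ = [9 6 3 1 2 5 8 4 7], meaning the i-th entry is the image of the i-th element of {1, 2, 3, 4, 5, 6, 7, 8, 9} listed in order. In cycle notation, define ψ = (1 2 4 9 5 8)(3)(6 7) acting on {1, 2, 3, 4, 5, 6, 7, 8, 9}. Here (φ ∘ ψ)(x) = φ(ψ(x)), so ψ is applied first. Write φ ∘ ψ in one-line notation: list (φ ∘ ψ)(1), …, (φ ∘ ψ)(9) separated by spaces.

6 1 3 7 4 8 5 9 2

(φ ∘ ψ)(x) = φ(ψ(x)). Computing each image: φ(ψ(1)) = φ(2) = 6, φ(ψ(2)) = φ(4) = 1, φ(ψ(3)) = φ(3) = 3, φ(ψ(4)) = φ(9) = 7, φ(ψ(5)) = φ(8) = 4, φ(ψ(6)) = φ(7) = 8, φ(ψ(7)) = φ(6) = 5, φ(ψ(8)) = φ(1) = 9, φ(ψ(9)) = φ(5) = 2.
Hence φ ∘ ψ = [6 1 3 7 4 8 5 9 2].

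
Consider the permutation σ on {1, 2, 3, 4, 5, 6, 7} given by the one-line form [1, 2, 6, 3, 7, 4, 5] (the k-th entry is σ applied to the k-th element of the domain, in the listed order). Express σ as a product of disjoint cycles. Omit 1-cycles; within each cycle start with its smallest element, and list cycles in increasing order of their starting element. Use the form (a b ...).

(3 6 4)(5 7)

Start at 3 and follow images: 3 → 6 → 4 → 3, giving the cycle (3 6 4).
Continuing from each remaining unvisited element yields (3 6 4)(5 7).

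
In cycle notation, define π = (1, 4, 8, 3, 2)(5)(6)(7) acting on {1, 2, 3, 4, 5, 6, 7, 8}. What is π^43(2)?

8

2 lies in the 5-cycle (1, 4, 8, 3, 2).
Powers repeat with period 5 on this cycle, and 43 mod 5 = 3, so π^43(2) = π^3(2).
Stepping 3 places around the cycle: 2 → 1 → 4 → 8.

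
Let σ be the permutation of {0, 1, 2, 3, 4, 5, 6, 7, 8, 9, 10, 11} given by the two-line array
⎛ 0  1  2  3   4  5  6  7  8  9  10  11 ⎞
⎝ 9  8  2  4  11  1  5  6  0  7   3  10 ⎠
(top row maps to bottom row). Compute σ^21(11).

Tracing 11 → 10 → … returns to 11 after 4 steps, so 11 lies in a 4-cycle (3 4 11 10).
Since the cycle has length 4, σ^21 acts on it the same as σ^1 (21 mod 4 = 1).
Stepping 1 place around the cycle: 11 → 10.

10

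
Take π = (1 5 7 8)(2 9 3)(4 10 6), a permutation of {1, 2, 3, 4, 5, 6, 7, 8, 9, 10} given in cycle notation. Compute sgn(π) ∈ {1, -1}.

-1

The cycle lengths are 4, 3, 3.
A cycle is odd iff its length is even; π has 1 even-length cycle, so sgn(π) = (−1)^1 and π is odd.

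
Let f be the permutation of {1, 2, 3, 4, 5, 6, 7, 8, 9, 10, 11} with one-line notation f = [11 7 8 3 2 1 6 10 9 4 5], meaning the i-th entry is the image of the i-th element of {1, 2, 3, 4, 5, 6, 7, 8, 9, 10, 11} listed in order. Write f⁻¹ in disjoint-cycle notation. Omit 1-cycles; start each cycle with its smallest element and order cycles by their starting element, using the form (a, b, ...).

(1, 6, 7, 2, 5, 11)(3, 4, 10, 8)

The cycle decomposition of f is (1, 11, 5, 2, 7, 6)(3, 8, 10, 4).
The inverse reverses every cycle; in canonical form, f⁻¹ = (1, 6, 7, 2, 5, 11)(3, 4, 10, 8).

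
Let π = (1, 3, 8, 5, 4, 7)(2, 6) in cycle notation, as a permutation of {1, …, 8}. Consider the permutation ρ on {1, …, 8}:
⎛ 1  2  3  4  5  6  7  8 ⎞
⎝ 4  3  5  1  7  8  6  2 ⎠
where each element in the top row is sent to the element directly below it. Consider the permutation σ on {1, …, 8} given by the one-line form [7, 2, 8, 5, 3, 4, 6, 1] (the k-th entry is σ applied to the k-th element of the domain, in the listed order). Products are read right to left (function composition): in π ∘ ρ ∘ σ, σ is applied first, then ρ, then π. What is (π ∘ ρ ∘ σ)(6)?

3

Apply the permutations in order: σ(6) = 4, then ρ(4) = 1, then π(1) = 3. So (π ∘ ρ ∘ σ)(6) = 3.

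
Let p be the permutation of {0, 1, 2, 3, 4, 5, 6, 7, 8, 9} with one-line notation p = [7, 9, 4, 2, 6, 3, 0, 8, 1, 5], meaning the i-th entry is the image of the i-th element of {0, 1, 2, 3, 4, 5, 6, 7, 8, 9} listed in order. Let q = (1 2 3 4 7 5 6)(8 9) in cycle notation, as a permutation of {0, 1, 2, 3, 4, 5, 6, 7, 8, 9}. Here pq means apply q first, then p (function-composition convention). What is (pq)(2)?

First apply q: q(2) = 3, then p(3) = 2. Thus (pq)(2) = 2.

2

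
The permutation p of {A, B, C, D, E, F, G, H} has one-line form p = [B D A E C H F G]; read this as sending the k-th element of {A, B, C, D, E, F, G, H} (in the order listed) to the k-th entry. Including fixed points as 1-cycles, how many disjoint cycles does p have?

2

The cycle decomposition is (A, B, D, E, C)(F, H, G), which has 2 cycles (counting 1-cycles).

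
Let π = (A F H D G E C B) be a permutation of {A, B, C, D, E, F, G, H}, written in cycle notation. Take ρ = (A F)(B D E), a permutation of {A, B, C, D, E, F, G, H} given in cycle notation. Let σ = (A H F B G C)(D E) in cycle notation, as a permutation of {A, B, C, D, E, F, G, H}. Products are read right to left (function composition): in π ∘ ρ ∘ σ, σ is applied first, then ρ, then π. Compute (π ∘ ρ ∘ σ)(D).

A

(π ∘ ρ ∘ σ)(D) = π(ρ(σ(D))). σ(D) = E, then ρ(E) = B, then π(B) = A, so the result is A.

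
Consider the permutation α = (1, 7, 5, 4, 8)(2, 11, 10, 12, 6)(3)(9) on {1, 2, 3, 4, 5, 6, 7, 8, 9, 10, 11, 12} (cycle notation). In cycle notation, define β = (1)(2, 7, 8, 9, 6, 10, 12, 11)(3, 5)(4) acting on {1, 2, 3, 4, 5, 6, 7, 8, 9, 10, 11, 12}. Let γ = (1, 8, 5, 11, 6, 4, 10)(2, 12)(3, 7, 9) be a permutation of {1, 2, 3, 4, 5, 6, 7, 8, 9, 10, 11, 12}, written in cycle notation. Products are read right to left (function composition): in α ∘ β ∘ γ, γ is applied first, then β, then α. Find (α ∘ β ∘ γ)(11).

12

(α ∘ β ∘ γ)(11) = α(β(γ(11))). γ(11) = 6, then β(6) = 10, then α(10) = 12, so the result is 12.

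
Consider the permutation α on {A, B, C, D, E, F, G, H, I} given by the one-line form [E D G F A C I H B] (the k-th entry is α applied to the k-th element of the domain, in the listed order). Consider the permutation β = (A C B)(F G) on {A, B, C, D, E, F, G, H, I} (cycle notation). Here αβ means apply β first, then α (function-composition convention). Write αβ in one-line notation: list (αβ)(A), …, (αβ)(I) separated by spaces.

(αβ)(x) = α(β(x)). Computing each image: α(β(A)) = α(C) = G, α(β(B)) = α(A) = E, α(β(C)) = α(B) = D, α(β(D)) = α(D) = F, α(β(E)) = α(E) = A, α(β(F)) = α(G) = I, α(β(G)) = α(F) = C, α(β(H)) = α(H) = H, α(β(I)) = α(I) = B.
Hence αβ = [G E D F A I C H B].

G E D F A I C H B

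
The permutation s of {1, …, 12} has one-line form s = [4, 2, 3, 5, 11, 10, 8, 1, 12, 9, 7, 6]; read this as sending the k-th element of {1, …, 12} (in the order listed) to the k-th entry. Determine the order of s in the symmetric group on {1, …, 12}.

12

The disjoint-cycle form of s has cycle lengths 6, 4, 1, 1.
The order is lcm(6, 4) = 12.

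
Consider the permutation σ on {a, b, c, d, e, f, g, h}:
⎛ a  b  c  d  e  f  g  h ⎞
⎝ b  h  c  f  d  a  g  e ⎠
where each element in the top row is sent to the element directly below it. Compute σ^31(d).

Tracing d → f → … returns to d after 6 steps, so d lies in a 6-cycle (a b h e d f).
On a 6-cycle, σ^6 is the identity, so σ^31 = σ^1 there (31 ≡ 1 mod 6).
Advancing 1 step from d: d → f.

f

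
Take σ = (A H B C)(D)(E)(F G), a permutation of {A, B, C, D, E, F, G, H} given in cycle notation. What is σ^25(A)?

A lies in the 4-cycle (A H B C).
Since the cycle has length 4, σ^25 acts on it the same as σ^1 (25 mod 4 = 1).
Advancing 1 step from A: A → H.

H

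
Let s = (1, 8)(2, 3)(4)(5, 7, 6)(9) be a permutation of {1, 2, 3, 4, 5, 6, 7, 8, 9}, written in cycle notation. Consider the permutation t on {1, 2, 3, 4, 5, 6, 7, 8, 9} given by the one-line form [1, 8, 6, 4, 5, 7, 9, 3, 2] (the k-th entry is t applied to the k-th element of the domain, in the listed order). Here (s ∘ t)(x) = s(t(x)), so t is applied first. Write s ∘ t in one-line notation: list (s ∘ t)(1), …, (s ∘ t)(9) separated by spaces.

8 1 5 4 7 6 9 2 3

(s ∘ t)(x) = s(t(x)). Computing each image: s(t(1)) = s(1) = 8, s(t(2)) = s(8) = 1, s(t(3)) = s(6) = 5, s(t(4)) = s(4) = 4, s(t(5)) = s(5) = 7, s(t(6)) = s(7) = 6, s(t(7)) = s(9) = 9, s(t(8)) = s(3) = 2, s(t(9)) = s(2) = 3.
Hence s ∘ t = [8 1 5 4 7 6 9 2 3].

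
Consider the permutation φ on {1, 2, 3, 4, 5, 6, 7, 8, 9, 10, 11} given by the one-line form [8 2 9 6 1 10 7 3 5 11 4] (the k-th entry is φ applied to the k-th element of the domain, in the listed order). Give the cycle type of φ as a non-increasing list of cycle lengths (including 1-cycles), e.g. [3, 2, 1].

The disjoint cycles are (1 8 3 9 5)(2)(4 6 10 11)(7), with lengths 5, 4, 1, 1 in non-increasing order.

[5, 4, 1, 1]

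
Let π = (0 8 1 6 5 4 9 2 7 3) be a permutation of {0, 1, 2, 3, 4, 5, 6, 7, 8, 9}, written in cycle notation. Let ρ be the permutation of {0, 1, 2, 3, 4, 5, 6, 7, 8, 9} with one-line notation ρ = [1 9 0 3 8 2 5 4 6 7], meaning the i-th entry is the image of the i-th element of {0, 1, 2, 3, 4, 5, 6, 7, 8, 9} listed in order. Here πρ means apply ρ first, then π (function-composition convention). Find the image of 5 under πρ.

7

First apply ρ: ρ(5) = 2, then π(2) = 7. Thus (πρ)(5) = 7.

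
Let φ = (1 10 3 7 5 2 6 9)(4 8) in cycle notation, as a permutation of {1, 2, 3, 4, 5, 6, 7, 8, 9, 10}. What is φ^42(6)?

1

6 lies in the 8-cycle (1 10 3 7 5 2 6 9).
Since the cycle has length 8, φ^42 acts on it the same as φ^2 (42 mod 8 = 2).
Stepping 2 places around the cycle: 6 → 9 → 1.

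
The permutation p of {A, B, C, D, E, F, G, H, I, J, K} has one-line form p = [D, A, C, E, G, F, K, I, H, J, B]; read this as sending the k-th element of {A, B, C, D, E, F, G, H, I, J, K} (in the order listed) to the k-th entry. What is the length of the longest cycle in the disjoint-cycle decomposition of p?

Decomposing into disjoint cycles gives (A D E G K B)(H I); the longest has length 6.

6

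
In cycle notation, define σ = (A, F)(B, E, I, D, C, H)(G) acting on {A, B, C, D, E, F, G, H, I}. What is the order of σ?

6

The disjoint cycles have lengths 6, 2, 1.
The order of σ is the least common multiple of its cycle lengths: lcm(6, 2) = 6.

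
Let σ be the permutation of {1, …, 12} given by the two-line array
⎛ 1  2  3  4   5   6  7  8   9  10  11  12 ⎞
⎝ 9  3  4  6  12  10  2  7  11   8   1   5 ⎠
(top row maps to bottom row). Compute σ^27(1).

1

Tracing 1 → 9 → … returns to 1 after 3 steps, so 1 lies in a 3-cycle (1, 9, 11).
On a 3-cycle, σ^3 is the identity, so σ^27 = σ^0 there (27 ≡ 0 mod 3).
So σ^27(1) = 1.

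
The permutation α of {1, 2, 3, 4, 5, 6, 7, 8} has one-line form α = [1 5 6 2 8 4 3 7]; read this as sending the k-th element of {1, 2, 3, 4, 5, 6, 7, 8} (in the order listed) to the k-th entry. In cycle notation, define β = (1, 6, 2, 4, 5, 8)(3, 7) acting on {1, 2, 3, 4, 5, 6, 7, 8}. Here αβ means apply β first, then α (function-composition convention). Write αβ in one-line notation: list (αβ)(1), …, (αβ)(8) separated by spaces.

4 2 3 8 7 5 6 1

For each element, apply β then α: 1 → 6 → 4; 2 → 4 → 2; 3 → 7 → 3; 4 → 5 → 8; 5 → 8 → 7; 6 → 2 → 5; 7 → 3 → 6; 8 → 1 → 1.
So αβ in one-line form is 4 2 3 8 7 5 6 1.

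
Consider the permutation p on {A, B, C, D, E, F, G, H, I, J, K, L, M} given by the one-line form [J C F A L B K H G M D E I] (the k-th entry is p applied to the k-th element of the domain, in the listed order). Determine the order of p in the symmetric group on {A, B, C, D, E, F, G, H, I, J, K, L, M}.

42

Writing p as disjoint cycles, the cycle lengths are 7, 3, 2, 1.
The order of p is the least common multiple of its cycle lengths: lcm(7, 3, 2) = 42.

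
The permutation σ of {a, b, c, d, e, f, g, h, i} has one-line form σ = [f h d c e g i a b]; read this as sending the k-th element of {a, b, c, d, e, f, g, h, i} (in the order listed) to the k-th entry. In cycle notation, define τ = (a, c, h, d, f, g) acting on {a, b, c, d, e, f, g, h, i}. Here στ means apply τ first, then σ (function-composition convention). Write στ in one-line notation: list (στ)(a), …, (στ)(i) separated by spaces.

Chase each element through τ then σ: a → c → d; b → b → h; c → h → a; d → f → g; e → e → e; f → g → i; g → a → f; h → d → c; i → i → b.
So στ in one-line form is d h a g e i f c b.

d h a g e i f c b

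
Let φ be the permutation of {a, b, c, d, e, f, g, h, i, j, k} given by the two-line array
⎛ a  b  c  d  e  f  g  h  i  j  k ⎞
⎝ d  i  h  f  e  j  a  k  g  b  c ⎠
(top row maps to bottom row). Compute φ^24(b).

Tracing b → i → … returns to b after 7 steps, so b lies in a 7-cycle (a, d, f, j, b, i, g).
Powers repeat with period 7 on this cycle, and 24 mod 7 = 3, so φ^24(b) = φ^3(b).
Stepping 3 places around the cycle: b → i → g → a.

a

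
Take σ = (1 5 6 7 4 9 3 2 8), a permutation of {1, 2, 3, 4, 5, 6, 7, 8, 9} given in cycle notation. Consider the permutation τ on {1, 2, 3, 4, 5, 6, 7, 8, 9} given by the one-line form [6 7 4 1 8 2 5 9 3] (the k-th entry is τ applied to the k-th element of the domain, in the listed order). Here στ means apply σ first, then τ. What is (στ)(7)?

1

First apply σ: σ(7) = 4, then τ(4) = 1. Thus (στ)(7) = 1.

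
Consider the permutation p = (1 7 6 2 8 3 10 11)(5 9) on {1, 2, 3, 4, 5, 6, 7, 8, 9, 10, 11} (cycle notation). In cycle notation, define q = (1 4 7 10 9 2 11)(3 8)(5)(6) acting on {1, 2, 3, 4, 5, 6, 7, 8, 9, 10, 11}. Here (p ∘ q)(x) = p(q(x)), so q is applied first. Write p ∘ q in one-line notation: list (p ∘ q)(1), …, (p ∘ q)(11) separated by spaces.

4 1 3 6 9 2 11 10 8 5 7

(p ∘ q)(x) = p(q(x)). Computing each image: p(q(1)) = p(4) = 4, p(q(2)) = p(11) = 1, p(q(3)) = p(8) = 3, p(q(4)) = p(7) = 6, p(q(5)) = p(5) = 9, p(q(6)) = p(6) = 2, p(q(7)) = p(10) = 11, p(q(8)) = p(3) = 10, p(q(9)) = p(2) = 8, p(q(10)) = p(9) = 5, p(q(11)) = p(1) = 7.
Hence p ∘ q = [4 1 3 6 9 2 11 10 8 5 7].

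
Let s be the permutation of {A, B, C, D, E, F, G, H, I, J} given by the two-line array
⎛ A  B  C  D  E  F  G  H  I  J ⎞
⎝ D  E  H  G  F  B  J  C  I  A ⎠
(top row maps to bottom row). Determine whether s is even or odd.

In disjoint-cycle form the cycle lengths are 4, 3, 2, 1.
A cycle of length ℓ contributes ℓ−1 transpositions, so s is a product of 3 + 2 + 1 = 6 transpositions — even.

even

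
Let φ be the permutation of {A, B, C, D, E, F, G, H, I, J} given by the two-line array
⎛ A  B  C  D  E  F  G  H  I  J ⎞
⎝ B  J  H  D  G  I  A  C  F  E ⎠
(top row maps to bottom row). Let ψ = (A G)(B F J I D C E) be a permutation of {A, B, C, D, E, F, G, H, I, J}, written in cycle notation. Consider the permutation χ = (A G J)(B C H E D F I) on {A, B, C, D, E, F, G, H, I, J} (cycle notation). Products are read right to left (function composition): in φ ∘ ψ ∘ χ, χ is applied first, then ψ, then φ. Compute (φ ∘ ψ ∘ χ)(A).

Apply the permutations in order: χ(A) = G, then ψ(G) = A, then φ(A) = B. So (φ ∘ ψ ∘ χ)(A) = B.

B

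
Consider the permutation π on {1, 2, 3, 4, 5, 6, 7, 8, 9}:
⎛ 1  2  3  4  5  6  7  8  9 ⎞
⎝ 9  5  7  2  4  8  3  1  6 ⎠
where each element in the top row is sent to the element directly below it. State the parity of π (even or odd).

In disjoint-cycle form the cycle lengths are 4, 3, 2.
A cycle of length ℓ contributes ℓ−1 transpositions, so π is a product of 3 + 2 + 1 = 6 transpositions — even.

even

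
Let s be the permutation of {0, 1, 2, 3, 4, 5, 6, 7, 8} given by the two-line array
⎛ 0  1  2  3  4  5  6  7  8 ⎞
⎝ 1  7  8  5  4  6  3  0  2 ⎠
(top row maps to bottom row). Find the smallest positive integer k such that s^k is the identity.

Decomposing into disjoint cycles gives cycle lengths 3, 3, 2, 1.
The order of s is the least common multiple of its cycle lengths: lcm(3, 3, 2) = 6.

6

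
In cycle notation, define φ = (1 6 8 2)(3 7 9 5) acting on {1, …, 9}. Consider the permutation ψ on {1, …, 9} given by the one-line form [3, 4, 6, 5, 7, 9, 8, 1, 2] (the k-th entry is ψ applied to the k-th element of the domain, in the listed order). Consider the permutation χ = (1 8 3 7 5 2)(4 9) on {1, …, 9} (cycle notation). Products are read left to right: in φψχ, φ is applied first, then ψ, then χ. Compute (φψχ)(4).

Chase 4: φ(4) = 4; ψ(4) = 5; χ(5) = 2. Hence (φψχ)(4) = 2.

2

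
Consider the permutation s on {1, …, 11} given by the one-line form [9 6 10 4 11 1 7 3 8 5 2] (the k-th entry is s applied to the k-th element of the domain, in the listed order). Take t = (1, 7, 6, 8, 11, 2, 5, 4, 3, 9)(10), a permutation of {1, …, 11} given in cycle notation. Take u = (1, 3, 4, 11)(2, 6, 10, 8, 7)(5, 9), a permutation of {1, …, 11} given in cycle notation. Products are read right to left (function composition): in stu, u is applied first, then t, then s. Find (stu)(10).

Apply the permutations in order: u(10) = 8, then t(8) = 11, then s(11) = 2. So (stu)(10) = 2.

2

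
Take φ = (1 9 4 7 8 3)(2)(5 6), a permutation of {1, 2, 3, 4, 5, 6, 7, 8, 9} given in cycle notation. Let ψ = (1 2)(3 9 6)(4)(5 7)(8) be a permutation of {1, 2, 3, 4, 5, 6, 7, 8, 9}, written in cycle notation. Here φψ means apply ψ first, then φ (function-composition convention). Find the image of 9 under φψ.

ψ(9) = 6, then φ(6) = 5; composing gives (φψ)(9) = 5.

5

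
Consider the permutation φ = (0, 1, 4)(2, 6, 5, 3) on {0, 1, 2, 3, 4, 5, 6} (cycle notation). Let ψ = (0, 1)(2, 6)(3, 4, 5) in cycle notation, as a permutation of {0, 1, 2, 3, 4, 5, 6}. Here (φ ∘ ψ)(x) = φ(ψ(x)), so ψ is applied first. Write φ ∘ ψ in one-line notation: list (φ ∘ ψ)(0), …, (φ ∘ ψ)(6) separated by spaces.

4 1 5 0 3 2 6

For each element, apply ψ then φ: 0 → 1 → 4; 1 → 0 → 1; 2 → 6 → 5; 3 → 4 → 0; 4 → 5 → 3; 5 → 3 → 2; 6 → 2 → 6.
So φ ∘ ψ in one-line form is 4 1 5 0 3 2 6.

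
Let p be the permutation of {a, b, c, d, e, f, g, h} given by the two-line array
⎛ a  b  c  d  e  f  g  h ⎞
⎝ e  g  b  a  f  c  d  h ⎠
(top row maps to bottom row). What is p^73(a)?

Tracing a → e → … returns to a after 7 steps, so a lies in a 7-cycle (a, e, f, c, b, g, d).
Since the cycle has length 7, p^73 acts on it the same as p^3 (73 mod 7 = 3).
Advancing 3 steps from a: a → e → f → c.

c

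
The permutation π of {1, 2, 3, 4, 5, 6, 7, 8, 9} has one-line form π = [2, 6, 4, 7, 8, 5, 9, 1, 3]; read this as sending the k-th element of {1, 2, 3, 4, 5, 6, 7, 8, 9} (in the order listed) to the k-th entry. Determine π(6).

6 is element number 6 of the domain, and entry number 6 of the one-line form is 5, so π(6) = 5.

5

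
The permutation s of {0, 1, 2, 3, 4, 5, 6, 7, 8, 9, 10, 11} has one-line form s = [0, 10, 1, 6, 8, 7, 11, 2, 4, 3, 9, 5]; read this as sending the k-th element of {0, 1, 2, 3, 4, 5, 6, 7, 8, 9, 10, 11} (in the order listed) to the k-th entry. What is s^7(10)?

Tracing 10 → 9 → … returns to 10 after 9 steps, so 10 lies in a 9-cycle (1, 10, 9, 3, 6, 11, 5, 7, 2).
Advancing 7 steps from 10: 10 → 9 → 3 → 6 → 11 → 5 → 7 → 2.

2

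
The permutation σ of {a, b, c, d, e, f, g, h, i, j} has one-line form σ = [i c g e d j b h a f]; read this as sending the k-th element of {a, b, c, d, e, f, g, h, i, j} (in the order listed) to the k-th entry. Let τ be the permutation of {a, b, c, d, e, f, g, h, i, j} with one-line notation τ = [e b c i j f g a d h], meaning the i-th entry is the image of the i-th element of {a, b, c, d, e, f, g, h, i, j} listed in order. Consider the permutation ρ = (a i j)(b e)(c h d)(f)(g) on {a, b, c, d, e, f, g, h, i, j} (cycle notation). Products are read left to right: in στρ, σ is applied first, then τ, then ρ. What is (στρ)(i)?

b

Apply the permutations in order: σ(i) = a, then τ(a) = e, then ρ(e) = b. So (στρ)(i) = b.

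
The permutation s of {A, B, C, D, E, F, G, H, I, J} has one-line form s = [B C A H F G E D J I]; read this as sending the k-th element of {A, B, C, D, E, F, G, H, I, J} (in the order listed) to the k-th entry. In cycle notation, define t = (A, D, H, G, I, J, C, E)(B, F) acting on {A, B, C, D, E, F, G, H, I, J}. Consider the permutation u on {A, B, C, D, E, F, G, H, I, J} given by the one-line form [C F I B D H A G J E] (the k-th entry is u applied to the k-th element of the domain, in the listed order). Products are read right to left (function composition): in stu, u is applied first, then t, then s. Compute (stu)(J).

B

(stu)(J) = s(t(u(J))). u(J) = E, then t(E) = A, then s(A) = B, so the result is B.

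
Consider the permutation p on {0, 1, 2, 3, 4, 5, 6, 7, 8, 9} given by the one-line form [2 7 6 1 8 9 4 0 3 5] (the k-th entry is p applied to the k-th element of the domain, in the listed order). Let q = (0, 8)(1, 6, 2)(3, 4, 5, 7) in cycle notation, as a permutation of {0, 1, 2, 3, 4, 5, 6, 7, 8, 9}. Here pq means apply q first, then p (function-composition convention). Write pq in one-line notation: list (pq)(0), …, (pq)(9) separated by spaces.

3 4 7 8 9 0 6 1 2 5

(pq)(x) = p(q(x)). Computing each image: p(q(0)) = p(8) = 3, p(q(1)) = p(6) = 4, p(q(2)) = p(1) = 7, p(q(3)) = p(4) = 8, p(q(4)) = p(5) = 9, p(q(5)) = p(7) = 0, p(q(6)) = p(2) = 6, p(q(7)) = p(3) = 1, p(q(8)) = p(0) = 2, p(q(9)) = p(9) = 5.
Hence pq = [3 4 7 8 9 0 6 1 2 5].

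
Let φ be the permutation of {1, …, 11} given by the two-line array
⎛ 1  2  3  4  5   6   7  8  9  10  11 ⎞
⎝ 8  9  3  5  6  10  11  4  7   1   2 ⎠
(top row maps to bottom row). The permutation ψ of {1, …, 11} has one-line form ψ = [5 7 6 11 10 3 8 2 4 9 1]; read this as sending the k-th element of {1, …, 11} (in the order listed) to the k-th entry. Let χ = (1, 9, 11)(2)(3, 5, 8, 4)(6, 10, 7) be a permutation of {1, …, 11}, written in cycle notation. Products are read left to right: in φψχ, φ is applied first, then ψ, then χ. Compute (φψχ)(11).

6

Chase 11: φ(11) = 2; ψ(2) = 7; χ(7) = 6. Hence (φψχ)(11) = 6.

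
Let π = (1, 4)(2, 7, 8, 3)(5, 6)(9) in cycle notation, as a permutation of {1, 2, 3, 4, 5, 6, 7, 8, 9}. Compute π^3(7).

7 lies in the 4-cycle (2, 7, 8, 3).
Stepping 3 places around the cycle: 7 → 8 → 3 → 2.

2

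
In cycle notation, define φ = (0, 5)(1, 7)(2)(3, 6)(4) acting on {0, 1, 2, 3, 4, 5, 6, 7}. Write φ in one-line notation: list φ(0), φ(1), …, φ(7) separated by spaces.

5 7 2 6 4 0 3 1

Each element maps to the next entry in its cycle (wrapping to the front): 0→5, 1→7, 2→2, 3→6, 4→4, 5→0, 6→3, 7→1.
Listing these in domain order gives 5 7 2 6 4 0 3 1.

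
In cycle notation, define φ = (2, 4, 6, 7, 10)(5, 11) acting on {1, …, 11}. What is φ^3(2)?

2 lies in the 5-cycle (2, 4, 6, 7, 10).
Stepping 3 places around the cycle: 2 → 4 → 6 → 7.

7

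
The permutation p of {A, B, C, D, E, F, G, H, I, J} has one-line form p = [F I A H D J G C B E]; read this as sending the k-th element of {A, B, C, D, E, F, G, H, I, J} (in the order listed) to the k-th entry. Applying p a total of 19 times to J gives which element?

Tracing J → E → … returns to J after 7 steps, so J lies in a 7-cycle (A F J E D H C).
On a 7-cycle, p^7 is the identity, so p^19 = p^5 there (19 ≡ 5 mod 7).
Stepping 5 places around the cycle: J → E → D → H → C → A.

A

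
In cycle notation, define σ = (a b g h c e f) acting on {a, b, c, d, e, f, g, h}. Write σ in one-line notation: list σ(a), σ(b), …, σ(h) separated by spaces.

b g e d f a h c

Reading each image from the cycles: a→b, b→g, c→e, d→d, e→f, f→a, g→h, h→c.
So the one-line form is b g e d f a h c.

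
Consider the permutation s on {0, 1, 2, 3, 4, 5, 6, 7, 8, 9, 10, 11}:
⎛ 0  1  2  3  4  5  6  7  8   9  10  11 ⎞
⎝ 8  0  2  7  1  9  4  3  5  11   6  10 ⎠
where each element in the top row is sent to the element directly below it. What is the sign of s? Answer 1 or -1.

In disjoint-cycle form the cycle lengths are 9, 2, 1.
A cycle is odd iff its length is even; s has 1 even-length cycle, so sgn(s) = (−1)^1 and s is odd.

-1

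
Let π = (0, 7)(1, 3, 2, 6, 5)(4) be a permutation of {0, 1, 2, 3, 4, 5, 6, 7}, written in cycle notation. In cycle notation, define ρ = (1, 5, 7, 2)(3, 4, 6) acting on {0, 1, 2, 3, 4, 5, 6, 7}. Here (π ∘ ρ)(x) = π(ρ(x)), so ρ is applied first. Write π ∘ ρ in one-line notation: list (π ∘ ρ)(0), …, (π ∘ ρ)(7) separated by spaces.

(π ∘ ρ)(x) = π(ρ(x)). Computing each image: π(ρ(0)) = π(0) = 7, π(ρ(1)) = π(5) = 1, π(ρ(2)) = π(1) = 3, π(ρ(3)) = π(4) = 4, π(ρ(4)) = π(6) = 5, π(ρ(5)) = π(7) = 0, π(ρ(6)) = π(3) = 2, π(ρ(7)) = π(2) = 6.
Hence π ∘ ρ = [7 1 3 4 5 0 2 6].

7 1 3 4 5 0 2 6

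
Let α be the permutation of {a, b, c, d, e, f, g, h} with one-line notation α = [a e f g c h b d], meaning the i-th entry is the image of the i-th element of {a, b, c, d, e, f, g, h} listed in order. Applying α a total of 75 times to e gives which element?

g

Tracing e → c → … returns to e after 7 steps, so e lies in a 7-cycle (b e c f h d g).
Since the cycle has length 7, α^75 acts on it the same as α^5 (75 mod 7 = 5).
Stepping 5 places around the cycle: e → c → f → h → d → g.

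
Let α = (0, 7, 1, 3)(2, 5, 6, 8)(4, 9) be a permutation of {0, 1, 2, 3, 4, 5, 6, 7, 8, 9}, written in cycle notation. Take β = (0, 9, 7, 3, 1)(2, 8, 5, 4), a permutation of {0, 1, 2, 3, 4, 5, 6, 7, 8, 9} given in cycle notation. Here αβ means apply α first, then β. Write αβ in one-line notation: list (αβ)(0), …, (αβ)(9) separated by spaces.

3 1 4 9 7 6 5 0 8 2

(αβ)(x) = β(α(x)). Computing each image: β(α(0)) = β(7) = 3, β(α(1)) = β(3) = 1, β(α(2)) = β(5) = 4, β(α(3)) = β(0) = 9, β(α(4)) = β(9) = 7, β(α(5)) = β(6) = 6, β(α(6)) = β(8) = 5, β(α(7)) = β(1) = 0, β(α(8)) = β(2) = 8, β(α(9)) = β(4) = 2.
Hence αβ = [3 1 4 9 7 6 5 0 8 2].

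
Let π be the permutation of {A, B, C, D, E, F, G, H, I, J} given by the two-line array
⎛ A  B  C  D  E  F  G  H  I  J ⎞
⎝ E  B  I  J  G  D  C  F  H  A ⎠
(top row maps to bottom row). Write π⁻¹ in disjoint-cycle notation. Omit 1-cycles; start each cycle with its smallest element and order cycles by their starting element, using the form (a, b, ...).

First write π in disjoint cycles: (A, E, G, C, I, H, F, D, J).
The inverse reverses every cycle; in canonical form, π⁻¹ = (A, J, D, F, H, I, C, G, E).

(A, J, D, F, H, I, C, G, E)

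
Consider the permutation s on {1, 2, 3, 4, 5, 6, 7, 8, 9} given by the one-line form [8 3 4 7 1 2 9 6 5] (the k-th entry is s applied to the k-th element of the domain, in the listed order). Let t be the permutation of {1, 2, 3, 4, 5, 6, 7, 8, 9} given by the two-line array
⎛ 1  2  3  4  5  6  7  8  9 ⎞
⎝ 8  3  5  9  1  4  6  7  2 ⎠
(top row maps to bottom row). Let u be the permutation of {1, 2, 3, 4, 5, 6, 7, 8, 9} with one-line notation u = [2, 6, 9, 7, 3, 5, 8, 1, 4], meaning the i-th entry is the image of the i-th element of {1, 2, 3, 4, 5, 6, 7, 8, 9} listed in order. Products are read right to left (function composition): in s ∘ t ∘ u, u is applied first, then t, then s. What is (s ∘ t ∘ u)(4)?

Apply the permutations in order: u(4) = 7, then t(7) = 6, then s(6) = 2. So (s ∘ t ∘ u)(4) = 2.

2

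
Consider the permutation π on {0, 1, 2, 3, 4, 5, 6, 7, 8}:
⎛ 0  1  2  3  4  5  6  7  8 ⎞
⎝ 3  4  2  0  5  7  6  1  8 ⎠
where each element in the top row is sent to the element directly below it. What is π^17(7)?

1

Tracing 7 → 1 → … returns to 7 after 4 steps, so 7 lies in a 4-cycle (1 4 5 7).
On a 4-cycle, π^4 is the identity, so π^17 = π^1 there (17 ≡ 1 mod 4).
Advancing 1 step from 7: 7 → 1.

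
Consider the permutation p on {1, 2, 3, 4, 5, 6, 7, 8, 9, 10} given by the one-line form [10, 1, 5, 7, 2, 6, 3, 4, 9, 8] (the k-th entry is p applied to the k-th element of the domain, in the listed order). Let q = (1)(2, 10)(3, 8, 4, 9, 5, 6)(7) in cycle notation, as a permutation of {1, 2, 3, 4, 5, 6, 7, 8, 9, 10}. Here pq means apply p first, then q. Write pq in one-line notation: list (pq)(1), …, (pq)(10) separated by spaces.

2 1 6 7 10 3 8 9 5 4

(pq)(x) = q(p(x)). Computing each image: q(p(1)) = q(10) = 2, q(p(2)) = q(1) = 1, q(p(3)) = q(5) = 6, q(p(4)) = q(7) = 7, q(p(5)) = q(2) = 10, q(p(6)) = q(6) = 3, q(p(7)) = q(3) = 8, q(p(8)) = q(4) = 9, q(p(9)) = q(9) = 5, q(p(10)) = q(8) = 4.
Hence pq = [2 1 6 7 10 3 8 9 5 4].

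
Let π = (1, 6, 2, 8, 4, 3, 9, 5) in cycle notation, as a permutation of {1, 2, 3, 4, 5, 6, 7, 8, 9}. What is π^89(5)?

1

5 lies in the 8-cycle (1, 6, 2, 8, 4, 3, 9, 5).
On an 8-cycle, π^8 is the identity, so π^89 = π^1 there (89 ≡ 1 mod 8).
Advancing 1 step from 5: 5 → 1.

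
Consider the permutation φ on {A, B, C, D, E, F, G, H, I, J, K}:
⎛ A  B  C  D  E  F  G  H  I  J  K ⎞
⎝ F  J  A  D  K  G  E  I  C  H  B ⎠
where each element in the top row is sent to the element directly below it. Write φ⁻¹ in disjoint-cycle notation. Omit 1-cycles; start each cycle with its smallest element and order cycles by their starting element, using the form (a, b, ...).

The cycle decomposition of φ is (A, F, G, E, K, B, J, H, I, C).
Reversing each cycle (and rotating so the smallest element leads) gives φ⁻¹ = (A, C, I, H, J, B, K, E, G, F).

(A, C, I, H, J, B, K, E, G, F)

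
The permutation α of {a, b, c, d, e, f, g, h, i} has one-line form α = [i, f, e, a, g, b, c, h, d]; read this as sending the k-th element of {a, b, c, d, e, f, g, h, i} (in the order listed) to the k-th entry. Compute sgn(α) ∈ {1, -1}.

In disjoint-cycle form the cycle lengths are 3, 3, 2, 1.
A cycle is odd iff its length is even; α has 1 even-length cycle, so sgn(α) = (−1)^1 and α is odd.

-1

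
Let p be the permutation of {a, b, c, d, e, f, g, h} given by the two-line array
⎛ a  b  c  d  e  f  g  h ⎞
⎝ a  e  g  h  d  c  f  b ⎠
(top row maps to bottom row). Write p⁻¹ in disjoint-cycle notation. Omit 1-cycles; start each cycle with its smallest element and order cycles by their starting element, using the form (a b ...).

(b h d e)(c f g)

The cycle decomposition of p is (b e d h)(c g f).
The inverse reverses every cycle; in canonical form, p⁻¹ = (b h d e)(c f g).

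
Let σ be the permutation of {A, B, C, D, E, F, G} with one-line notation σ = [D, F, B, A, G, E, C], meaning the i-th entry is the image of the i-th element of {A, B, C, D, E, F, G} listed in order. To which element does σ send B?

F

B is element number 2 of the domain, and entry number 2 of the one-line form is F, so σ(B) = F.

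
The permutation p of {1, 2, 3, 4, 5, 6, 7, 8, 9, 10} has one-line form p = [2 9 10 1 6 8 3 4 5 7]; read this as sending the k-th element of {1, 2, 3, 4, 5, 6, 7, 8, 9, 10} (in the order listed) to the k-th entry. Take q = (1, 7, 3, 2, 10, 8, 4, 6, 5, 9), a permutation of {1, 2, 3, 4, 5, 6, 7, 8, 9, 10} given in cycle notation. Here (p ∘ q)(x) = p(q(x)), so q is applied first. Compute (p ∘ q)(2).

(p ∘ q)(2) = p(q(2)). q(2) = 10, then p(10) = 7. So (p ∘ q)(2) = 7.

7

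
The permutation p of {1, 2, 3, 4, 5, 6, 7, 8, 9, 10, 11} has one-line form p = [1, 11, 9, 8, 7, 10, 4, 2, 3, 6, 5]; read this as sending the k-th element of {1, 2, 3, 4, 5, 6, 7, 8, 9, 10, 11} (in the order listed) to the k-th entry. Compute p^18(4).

Tracing 4 → 8 → … returns to 4 after 6 steps, so 4 lies in a 6-cycle (2 11 5 7 4 8).
Powers repeat with period 6 on this cycle, and 18 mod 6 = 0, so p^18(4) = p^0(4).
So p^18(4) = 4.

4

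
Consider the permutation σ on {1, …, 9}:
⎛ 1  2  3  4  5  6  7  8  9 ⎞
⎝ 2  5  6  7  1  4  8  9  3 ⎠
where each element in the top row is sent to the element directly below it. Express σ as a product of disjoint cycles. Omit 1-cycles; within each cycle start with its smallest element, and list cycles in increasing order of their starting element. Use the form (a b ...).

Start at 1 and follow images: 1 → 2 → 5 → 1, giving the cycle (1 2 5).
Repeating from the next unused element and collecting all non-trivial cycles gives (1 2 5)(3 6 4 7 8 9).

(1 2 5)(3 6 4 7 8 9)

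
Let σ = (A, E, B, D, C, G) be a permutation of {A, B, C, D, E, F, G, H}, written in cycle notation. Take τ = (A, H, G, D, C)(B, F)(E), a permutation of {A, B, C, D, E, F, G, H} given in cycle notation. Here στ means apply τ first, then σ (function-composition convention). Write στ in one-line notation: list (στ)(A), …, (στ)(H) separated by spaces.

H F E G B D C A

(στ)(x) = σ(τ(x)). Computing each image: σ(τ(A)) = σ(H) = H, σ(τ(B)) = σ(F) = F, σ(τ(C)) = σ(A) = E, σ(τ(D)) = σ(C) = G, σ(τ(E)) = σ(E) = B, σ(τ(F)) = σ(B) = D, σ(τ(G)) = σ(D) = C, σ(τ(H)) = σ(G) = A.
Hence στ = [H F E G B D C A].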